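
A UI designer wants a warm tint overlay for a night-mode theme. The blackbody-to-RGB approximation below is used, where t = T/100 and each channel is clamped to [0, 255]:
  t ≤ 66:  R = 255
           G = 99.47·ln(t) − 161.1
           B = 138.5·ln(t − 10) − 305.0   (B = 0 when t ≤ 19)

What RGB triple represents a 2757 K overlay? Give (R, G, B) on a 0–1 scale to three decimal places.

t = 2757/100 = 27.57; the t ≤ 66 branch applies.
R = 255 by definition for t ≤ 66.
G = 99.47·ln 27.57 − 161.1 = 99.47·3.3167 − 161.1 = 168.815.
B = 138.5·ln(27.57 − 10) − 305.0 = 138.5·ln 17.57 − 305.0 = 138.5·2.8662 − 305.0 = 91.968.
Dividing each by 255: (1.0000, 0.6620, 0.3607) → (1.000, 0.662, 0.361).

(1.000, 0.662, 0.361)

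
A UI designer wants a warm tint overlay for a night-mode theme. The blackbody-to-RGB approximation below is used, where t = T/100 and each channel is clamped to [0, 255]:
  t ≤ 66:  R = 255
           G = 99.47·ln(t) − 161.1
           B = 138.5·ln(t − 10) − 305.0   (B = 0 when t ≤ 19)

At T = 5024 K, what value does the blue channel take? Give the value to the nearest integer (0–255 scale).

t = 5024/100 = 50.24; the t ≤ 66 branch applies.
B = 138.5·ln(50.24 − 10) − 305.0 = 138.5·ln 40.24 − 305.0 = 138.5·3.6949 − 305.0 = 206.738.
Rounded: 207.

207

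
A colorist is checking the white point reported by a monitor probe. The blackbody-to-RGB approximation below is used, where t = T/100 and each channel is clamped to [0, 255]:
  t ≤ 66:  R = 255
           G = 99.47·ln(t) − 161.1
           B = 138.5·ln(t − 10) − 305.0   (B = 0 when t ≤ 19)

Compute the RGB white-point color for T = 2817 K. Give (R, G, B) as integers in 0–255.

(255, 171, 97)

t = 2817/100 = 28.17; the t ≤ 66 branch applies.
R = 255 by definition for t ≤ 66.
G = 99.47·ln 28.17 − 161.1 = 99.47·3.3383 − 161.1 = 170.956.
B = 138.5·ln(28.17 − 10) − 305.0 = 138.5·ln 18.17 − 305.0 = 138.5·2.8998 − 305.0 = 96.618.
Rounded: (255, 171, 97).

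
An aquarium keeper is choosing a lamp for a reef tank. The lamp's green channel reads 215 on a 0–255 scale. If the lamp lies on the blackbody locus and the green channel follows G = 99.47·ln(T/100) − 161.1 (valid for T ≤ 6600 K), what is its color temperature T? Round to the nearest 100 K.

ln t = (215 + 161.1) / 99.47 = 3.7810.
t = e^3.7810 = 43.862.
T = 100·t = 4386 K → 4400 K to the nearest 100 K.

4400 K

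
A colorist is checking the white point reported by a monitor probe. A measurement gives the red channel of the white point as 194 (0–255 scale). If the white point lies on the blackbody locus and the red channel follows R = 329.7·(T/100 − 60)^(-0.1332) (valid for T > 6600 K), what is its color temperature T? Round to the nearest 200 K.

(t − 60)^(-0.1332) = 194/329.7 = 0.58841.
t − 60 = 0.58841^(1/-0.1332) = 0.58841^(-7.508) = 53.593, so t = 113.593.
T = 100·t = 11359 K → 11400 K to the nearest 200 K.

11400 K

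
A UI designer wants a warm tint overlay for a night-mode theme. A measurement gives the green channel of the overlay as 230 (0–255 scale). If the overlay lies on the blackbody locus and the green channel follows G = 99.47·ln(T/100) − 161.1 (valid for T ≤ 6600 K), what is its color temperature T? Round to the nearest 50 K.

ln t = (230 + 161.1) / 99.47 = 3.9318.
t = e^3.9318 = 51.001.
T = 100·t = 5100 K → 5100 K to the nearest 50 K.

5100 K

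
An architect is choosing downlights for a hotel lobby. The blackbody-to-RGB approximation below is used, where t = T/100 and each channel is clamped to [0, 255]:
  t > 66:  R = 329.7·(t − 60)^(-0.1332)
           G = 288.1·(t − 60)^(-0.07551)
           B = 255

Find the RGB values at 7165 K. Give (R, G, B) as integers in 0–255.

(238, 239, 255)

t = 7165/100 = 71.65; the t > 66 branch applies.
R = 329.7·(71.65 − 60)^(-0.1332) = 329.7·11.65^(-0.1332) = 329.7·0.72105 = 237.730.
G = 288.1·(71.65 − 60)^(-0.07551) = 288.1·11.65^(-0.07551) = 288.1·0.83077 = 239.345.
B = 255 by definition for t > 66.
Rounded: (238, 239, 255).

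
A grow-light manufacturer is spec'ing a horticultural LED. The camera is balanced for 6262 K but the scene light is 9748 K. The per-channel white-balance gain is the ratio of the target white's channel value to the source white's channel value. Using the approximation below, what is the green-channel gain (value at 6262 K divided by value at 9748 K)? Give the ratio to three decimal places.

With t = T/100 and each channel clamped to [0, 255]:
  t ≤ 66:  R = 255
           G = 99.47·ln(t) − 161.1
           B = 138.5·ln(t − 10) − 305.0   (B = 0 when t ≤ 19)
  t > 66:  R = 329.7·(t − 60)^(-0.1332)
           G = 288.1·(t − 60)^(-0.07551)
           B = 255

1.143

At 9748 K (t = 97.48):
  G = 288.1·(97.48 − 60)^(-0.07551) = 288.1·37.48^(-0.07551) = 288.1·0.76061 = 219.132.
At 6262 K (t = 62.62):
  G = 99.47·ln 62.62 − 161.1 = 99.47·4.1371 − 161.1 = 250.416.
Gain = 250.416 / 219.132 = 1.1428 → 1.143.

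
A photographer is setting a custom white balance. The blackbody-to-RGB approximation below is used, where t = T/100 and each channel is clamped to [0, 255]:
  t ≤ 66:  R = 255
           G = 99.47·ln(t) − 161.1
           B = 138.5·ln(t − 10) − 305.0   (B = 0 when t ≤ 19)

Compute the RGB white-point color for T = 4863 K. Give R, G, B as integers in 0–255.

t = 4863/100 = 48.63; the t ≤ 66 branch applies.
R = 255 by definition for t ≤ 66.
G = 99.47·ln 48.63 − 161.1 = 99.47·3.8842 − 161.1 = 225.265.
B = 138.5·ln(48.63 − 10) − 305.0 = 138.5·ln 38.63 − 305.0 = 138.5·3.6540 − 305.0 = 201.083.
Rounded: (255, 225, 201).

R=255, G=225, B=201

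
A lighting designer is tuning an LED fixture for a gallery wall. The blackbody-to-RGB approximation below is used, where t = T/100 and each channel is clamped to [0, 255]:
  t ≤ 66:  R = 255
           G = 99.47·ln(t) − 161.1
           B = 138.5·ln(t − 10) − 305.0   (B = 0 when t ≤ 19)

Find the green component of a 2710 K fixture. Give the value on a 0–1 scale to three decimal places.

0.655

t = 2710/100 = 27.1; the t ≤ 66 branch applies.
G = 99.47·ln 27.1 − 161.1 = 99.47·3.2995 − 161.1 = 167.105.
On a 0–1 scale: 167.105/255 = 0.6553 → 0.655.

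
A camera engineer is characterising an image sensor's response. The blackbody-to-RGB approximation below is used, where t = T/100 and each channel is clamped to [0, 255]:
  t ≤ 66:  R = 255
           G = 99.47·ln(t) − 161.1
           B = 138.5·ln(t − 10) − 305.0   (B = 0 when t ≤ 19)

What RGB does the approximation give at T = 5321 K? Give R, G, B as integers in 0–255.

t = 5321/100 = 53.21; the t ≤ 66 branch applies.
R = 255 by definition for t ≤ 66.
G = 99.47·ln 53.21 − 161.1 = 99.47·3.9742 − 161.1 = 234.218.
B = 138.5·ln(53.21 − 10) − 305.0 = 138.5·ln 43.21 − 305.0 = 138.5·3.7661 − 305.0 = 216.601.
Rounded: (255, 234, 217).

R=255, G=234, B=217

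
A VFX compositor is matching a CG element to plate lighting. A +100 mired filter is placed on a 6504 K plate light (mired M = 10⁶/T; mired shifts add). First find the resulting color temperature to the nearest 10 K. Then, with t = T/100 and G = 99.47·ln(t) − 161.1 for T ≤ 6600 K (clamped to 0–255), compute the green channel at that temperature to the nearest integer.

M_in = 10⁶/6504 = 153.75; M_out = 153.75 + (+100) = 253.75.
T_out = 10⁶/253.75 = 3940.9 K → 3940 K; t = 39.4.
G = 99.47·ln 39.4 − 161.1 = 99.47·3.6738 − 161.1 = 204.329.
Rounded: 204.

204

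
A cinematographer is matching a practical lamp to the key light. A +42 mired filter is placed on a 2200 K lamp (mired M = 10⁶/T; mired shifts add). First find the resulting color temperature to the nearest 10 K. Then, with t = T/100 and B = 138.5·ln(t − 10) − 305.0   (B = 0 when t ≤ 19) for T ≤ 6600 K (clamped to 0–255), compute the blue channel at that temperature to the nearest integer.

15

M_in = 10⁶/2200 = 454.55; M_out = 454.55 + (+42) = 496.55.
T_out = 10⁶/496.55 = 2013.9 K → 2010 K; t = 20.1.
B = 138.5·ln(20.1 − 10) − 305.0 = 138.5·ln 10.1 − 305.0 = 138.5·2.3125 − 305.0 = 15.286.
Rounded: 15.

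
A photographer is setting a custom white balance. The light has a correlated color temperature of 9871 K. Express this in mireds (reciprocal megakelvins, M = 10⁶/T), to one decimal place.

101.3 mireds

M = 10⁶ / 9871 = 101.307 → 101.3 mireds.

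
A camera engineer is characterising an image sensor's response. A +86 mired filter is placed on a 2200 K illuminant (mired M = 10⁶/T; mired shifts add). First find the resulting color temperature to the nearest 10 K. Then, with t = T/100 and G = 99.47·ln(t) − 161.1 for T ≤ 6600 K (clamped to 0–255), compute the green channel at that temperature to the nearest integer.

M_in = 10⁶/2200 = 454.55; M_out = 454.55 + (+86) = 540.55.
T_out = 10⁶/540.55 = 1850.0 K → 1850 K; t = 18.5.
G = 99.47·ln 18.5 − 161.1 = 99.47·2.9178 − 161.1 = 129.131.
Rounded: 129.

129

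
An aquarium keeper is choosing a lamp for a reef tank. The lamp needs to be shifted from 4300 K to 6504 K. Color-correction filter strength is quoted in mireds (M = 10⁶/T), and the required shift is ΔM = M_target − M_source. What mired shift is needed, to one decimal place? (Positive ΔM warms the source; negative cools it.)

M_source = 10⁶/4300 = 232.558; M_target = 10⁶/6504 = 153.752.
ΔM = 153.752 − 232.558 = -78.807 → -78.8 mireds, a cooling shift.

-78.8 mireds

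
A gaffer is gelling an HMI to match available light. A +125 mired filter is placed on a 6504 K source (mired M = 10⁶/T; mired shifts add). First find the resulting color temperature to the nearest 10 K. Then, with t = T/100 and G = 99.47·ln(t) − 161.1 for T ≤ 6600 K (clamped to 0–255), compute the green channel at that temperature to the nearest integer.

195

M_in = 10⁶/6504 = 153.75; M_out = 153.75 + (+125) = 278.75.
T_out = 10⁶/278.75 = 3587.4 K → 3590 K; t = 35.9.
G = 99.47·ln 35.9 − 161.1 = 99.47·3.5807 − 161.1 = 195.076.
Rounded: 195.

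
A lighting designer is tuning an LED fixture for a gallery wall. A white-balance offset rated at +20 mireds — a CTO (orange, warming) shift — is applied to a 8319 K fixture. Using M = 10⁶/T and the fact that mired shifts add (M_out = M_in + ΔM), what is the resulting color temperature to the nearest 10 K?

M_in = 10⁶/8319 = 120.21 mireds.
M_out = 120.21 + (+20) = 140.21 mireds.
T_out = 10⁶/140.21 = 7132.3 K → 7130 K.

7130 K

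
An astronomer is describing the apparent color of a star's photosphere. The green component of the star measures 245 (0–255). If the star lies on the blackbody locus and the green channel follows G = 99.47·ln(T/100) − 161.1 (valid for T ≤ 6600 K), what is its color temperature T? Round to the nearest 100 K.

ln t = (245 + 161.1) / 99.47 = 4.0826.
t = e^4.0826 = 59.302.
T = 100·t = 5930 K → 5900 K to the nearest 100 K.

5900 K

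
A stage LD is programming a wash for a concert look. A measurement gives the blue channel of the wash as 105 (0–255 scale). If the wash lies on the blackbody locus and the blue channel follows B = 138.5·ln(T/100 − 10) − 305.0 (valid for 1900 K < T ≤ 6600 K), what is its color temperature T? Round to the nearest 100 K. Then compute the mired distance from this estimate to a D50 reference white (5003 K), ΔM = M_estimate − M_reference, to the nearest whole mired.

+145 mireds

ln(t − 10) = (105 + 305.0) / 138.5 = 2.9603.
t − 10 = e^2.9603 = 19.304, so t = 29.304.
T = 100·t = 2930 K → 2900 K to the nearest 100 K.
M_estimate = 10⁶/2900 = 344.83; M_reference = 10⁶/5003 = 199.88.
ΔM = 344.83 − 199.88 = 144.95 → +145 mireds.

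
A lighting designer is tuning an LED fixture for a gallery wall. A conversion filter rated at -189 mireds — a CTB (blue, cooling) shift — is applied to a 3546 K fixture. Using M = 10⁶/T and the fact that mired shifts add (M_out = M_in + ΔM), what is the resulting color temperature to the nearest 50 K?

10750 K

M_in = 10⁶/3546 = 282.01 mireds.
M_out = 282.01 + (-189) = 93.01 mireds.
T_out = 10⁶/93.01 = 10751.8 K → 10750 K.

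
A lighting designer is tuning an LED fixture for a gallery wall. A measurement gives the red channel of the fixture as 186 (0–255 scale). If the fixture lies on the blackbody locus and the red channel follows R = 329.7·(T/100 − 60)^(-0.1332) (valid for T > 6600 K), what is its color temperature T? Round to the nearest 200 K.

(t − 60)^(-0.1332) = 186/329.7 = 0.56415.
t − 60 = 0.56415^(1/-0.1332) = 0.56415^(-7.508) = 73.521, so t = 133.521.
T = 100·t = 13352 K → 13400 K to the nearest 200 K.

13400 K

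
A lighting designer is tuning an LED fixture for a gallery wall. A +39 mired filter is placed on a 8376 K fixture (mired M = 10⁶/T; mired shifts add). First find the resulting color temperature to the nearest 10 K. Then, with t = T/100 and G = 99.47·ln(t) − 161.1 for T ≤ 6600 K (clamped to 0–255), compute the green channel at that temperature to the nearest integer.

M_in = 10⁶/8376 = 119.39; M_out = 119.39 + (+39) = 158.39.
T_out = 10⁶/158.39 = 6313.6 K → 6310 K; t = 63.1.
G = 99.47·ln 63.1 − 161.1 = 99.47·4.1447 − 161.1 = 251.175.
Rounded: 251.

251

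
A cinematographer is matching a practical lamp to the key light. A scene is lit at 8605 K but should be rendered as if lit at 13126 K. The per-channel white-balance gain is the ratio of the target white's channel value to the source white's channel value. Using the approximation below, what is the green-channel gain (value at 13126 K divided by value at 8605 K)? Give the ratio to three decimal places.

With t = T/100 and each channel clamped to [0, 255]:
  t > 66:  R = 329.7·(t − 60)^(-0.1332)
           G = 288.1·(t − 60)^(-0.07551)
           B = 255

0.927

At 8605 K (t = 86.05):
  G = 288.1·(86.05 − 60)^(-0.07551) = 288.1·26.05^(-0.07551) = 288.1·0.78179 = 225.235.
At 13126 K (t = 131.26):
  G = 288.1·(131.26 − 60)^(-0.07551) = 288.1·71.26^(-0.07551) = 288.1·0.72459 = 208.754.
Gain = 208.754 / 225.235 = 0.9268 → 0.927.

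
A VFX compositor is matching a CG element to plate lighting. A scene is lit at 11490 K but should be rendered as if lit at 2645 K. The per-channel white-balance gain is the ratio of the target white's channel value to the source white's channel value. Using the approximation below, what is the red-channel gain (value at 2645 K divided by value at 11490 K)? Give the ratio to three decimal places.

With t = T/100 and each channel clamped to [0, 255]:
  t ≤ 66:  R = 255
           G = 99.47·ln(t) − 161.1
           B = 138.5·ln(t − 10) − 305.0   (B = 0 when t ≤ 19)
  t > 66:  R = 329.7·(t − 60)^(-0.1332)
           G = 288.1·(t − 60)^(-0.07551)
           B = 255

At 11490 K (t = 114.9):
  R = 329.7·(114.9 − 60)^(-0.1332) = 329.7·54.9^(-0.1332) = 329.7·0.58653 = 193.378.
At 2645 K (t = 26.45):
  R = 255 by definition for t ≤ 66.
Gain = 255.000 / 193.378 = 1.3187 → 1.319.

1.319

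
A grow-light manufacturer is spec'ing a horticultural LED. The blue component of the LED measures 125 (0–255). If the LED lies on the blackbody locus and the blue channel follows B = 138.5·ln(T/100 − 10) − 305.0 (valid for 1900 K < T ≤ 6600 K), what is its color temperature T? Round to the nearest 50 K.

ln(t − 10) = (125 + 305.0) / 138.5 = 3.1047.
t − 10 = e^3.1047 = 22.302, so t = 32.302.
T = 100·t = 3230 K → 3250 K to the nearest 50 K.

3250 K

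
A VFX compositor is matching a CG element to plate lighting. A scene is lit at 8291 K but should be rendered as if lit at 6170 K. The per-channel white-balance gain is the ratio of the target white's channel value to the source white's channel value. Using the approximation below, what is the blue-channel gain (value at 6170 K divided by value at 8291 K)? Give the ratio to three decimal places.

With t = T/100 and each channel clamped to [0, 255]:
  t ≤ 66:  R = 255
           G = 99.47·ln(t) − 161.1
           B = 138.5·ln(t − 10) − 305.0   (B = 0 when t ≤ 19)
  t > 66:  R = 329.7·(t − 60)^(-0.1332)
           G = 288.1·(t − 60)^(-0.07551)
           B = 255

0.947

At 8291 K (t = 82.91):
  B = 255 by definition for t > 66.
At 6170 K (t = 61.7):
  B = 138.5·ln(61.7 − 10) − 305.0 = 138.5·ln 51.7 − 305.0 = 138.5·3.9455 − 305.0 = 241.446.
Gain = 241.446 / 255.000 = 0.9468 → 0.947.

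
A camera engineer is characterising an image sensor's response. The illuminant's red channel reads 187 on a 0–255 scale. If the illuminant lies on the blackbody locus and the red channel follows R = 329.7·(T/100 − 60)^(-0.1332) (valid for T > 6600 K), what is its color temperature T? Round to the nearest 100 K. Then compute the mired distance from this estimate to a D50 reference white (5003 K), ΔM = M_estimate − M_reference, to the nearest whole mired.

(t − 60)^(-0.1332) = 187/329.7 = 0.56718.
t − 60 = 0.56718^(1/-0.1332) = 0.56718^(-7.508) = 70.620, so t = 130.620.
T = 100·t = 13062 K → 13100 K to the nearest 100 K.
M_estimate = 10⁶/13100 = 76.34; M_reference = 10⁶/5003 = 199.88.
ΔM = 76.34 − 199.88 = -123.54 → -124 mireds.

-124 mireds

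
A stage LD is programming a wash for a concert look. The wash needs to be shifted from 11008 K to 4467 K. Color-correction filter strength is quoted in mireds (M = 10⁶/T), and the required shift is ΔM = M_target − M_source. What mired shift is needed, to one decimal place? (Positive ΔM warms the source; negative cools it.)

M_source = 10⁶/11008 = 90.843; M_target = 10⁶/4467 = 223.864.
ΔM = 223.864 − 90.843 = 133.021 → +133.0 mireds, a warming shift.

+133.0 mireds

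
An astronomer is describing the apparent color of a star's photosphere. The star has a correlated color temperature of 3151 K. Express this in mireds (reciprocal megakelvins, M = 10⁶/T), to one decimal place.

317.4 mireds

M = 10⁶ / 3151 = 317.360 → 317.4 mireds.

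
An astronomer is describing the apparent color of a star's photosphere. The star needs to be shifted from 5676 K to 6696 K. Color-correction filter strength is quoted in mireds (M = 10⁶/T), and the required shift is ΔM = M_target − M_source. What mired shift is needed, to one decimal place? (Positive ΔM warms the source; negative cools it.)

M_source = 10⁶/5676 = 176.180; M_target = 10⁶/6696 = 149.343.
ΔM = 149.343 − 176.180 = -26.838 → -26.8 mireds, a cooling shift.

-26.8 mireds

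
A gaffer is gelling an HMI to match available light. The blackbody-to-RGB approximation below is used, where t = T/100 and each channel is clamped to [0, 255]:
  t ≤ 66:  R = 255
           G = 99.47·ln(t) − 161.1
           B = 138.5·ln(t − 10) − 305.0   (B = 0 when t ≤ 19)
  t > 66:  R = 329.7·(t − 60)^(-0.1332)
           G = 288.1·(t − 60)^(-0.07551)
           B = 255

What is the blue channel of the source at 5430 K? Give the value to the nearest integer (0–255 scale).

220

t = 5430/100 = 54.3; the t ≤ 66 branch applies.
B = 138.5·ln(54.3 − 10) − 305.0 = 138.5·ln 44.3 − 305.0 = 138.5·3.7910 − 305.0 = 220.051.
Rounded: 220.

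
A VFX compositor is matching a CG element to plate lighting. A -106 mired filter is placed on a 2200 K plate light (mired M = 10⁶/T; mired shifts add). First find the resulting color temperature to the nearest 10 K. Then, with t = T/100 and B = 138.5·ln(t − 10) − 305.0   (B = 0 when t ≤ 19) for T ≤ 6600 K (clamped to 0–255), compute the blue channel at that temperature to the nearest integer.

M_in = 10⁶/2200 = 454.55; M_out = 454.55 + (-106) = 348.55.
T_out = 10⁶/348.55 = 2869.1 K → 2870 K; t = 28.7.
B = 138.5·ln(28.7 − 10) − 305.0 = 138.5·ln 18.7 − 305.0 = 138.5·2.9285 − 305.0 = 100.601.
Rounded: 101.

101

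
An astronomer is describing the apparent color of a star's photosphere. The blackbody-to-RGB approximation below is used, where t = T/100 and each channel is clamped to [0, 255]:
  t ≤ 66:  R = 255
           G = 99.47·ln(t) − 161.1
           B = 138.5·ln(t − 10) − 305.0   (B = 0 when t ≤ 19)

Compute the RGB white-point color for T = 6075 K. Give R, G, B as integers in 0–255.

R=255, G=247, B=239

t = 6075/100 = 60.75; the t ≤ 66 branch applies.
R = 255 by definition for t ≤ 66.
G = 99.47·ln 60.75 − 161.1 = 99.47·4.1068 − 161.1 = 247.400.
B = 138.5·ln(60.75 − 10) − 305.0 = 138.5·ln 50.75 − 305.0 = 138.5·3.9269 − 305.0 = 238.877.
Rounded: (255, 247, 239).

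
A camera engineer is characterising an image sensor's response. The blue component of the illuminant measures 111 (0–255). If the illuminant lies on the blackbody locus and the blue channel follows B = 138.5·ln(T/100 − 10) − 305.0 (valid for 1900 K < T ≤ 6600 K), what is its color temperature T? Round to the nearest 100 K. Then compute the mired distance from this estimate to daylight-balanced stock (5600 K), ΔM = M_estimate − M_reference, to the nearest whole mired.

ln(t − 10) = (111 + 305.0) / 138.5 = 3.0036.
t − 10 = e^3.0036 = 20.158, so t = 30.158.
T = 100·t = 3016 K → 3000 K to the nearest 100 K.
M_estimate = 10⁶/3000 = 333.33; M_reference = 10⁶/5600 = 178.57.
ΔM = 333.33 − 178.57 = 154.76 → +155 mireds.

+155 mireds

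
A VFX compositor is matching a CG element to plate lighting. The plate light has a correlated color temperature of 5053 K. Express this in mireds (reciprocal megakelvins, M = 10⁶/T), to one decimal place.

M = 10⁶ / 5053 = 197.902 → 197.9 mireds.

197.9 mireds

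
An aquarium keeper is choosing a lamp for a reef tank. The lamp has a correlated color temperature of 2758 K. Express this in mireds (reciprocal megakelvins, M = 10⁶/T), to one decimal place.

362.6 mireds

M = 10⁶ / 2758 = 362.582 → 362.6 mireds.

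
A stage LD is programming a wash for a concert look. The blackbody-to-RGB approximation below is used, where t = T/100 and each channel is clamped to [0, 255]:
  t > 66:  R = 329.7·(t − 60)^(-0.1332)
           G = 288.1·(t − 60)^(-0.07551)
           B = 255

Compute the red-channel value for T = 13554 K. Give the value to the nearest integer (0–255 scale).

t = 13554/100 = 135.54; the t > 66 branch applies.
R = 329.7·(135.54 − 60)^(-0.1332) = 329.7·75.54^(-0.1332) = 329.7·0.56212 = 185.330.
Rounded: 185.

185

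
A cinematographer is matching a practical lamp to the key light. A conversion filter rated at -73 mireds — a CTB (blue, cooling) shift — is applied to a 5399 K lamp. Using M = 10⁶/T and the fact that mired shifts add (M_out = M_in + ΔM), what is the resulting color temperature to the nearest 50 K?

M_in = 10⁶/5399 = 185.22 mireds.
M_out = 185.22 + (-73) = 112.22 mireds.
T_out = 10⁶/112.22 = 8911.1 K → 8900 K.

8900 K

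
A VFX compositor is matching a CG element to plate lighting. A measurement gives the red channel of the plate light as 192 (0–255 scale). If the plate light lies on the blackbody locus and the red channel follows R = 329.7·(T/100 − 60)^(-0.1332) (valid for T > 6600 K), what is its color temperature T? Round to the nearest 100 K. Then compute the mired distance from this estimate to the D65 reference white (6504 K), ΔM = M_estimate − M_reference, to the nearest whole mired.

-69 mireds

(t − 60)^(-0.1332) = 192/329.7 = 0.58235.
t − 60 = 0.58235^(1/-0.1332) = 0.58235^(-7.508) = 57.929, so t = 117.929.
T = 100·t = 11793 K → 11800 K to the nearest 100 K.
M_estimate = 10⁶/11800 = 84.75; M_reference = 10⁶/6504 = 153.75.
ΔM = 84.75 − 153.75 = -69.01 → -69 mireds.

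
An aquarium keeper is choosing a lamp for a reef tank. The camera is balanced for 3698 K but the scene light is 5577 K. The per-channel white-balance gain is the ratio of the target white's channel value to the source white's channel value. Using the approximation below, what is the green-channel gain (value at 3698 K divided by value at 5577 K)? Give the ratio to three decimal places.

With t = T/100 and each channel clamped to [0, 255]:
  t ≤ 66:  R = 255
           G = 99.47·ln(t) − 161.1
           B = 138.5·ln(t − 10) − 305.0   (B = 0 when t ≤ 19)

At 5577 K (t = 55.77):
  G = 99.47·ln 55.77 − 161.1 = 99.47·4.0212 − 161.1 = 238.892.
At 3698 K (t = 36.98):
  G = 99.47·ln 36.98 − 161.1 = 99.47·3.6104 − 161.1 = 198.024.
Gain = 198.024 / 238.892 = 0.8289 → 0.829.

0.829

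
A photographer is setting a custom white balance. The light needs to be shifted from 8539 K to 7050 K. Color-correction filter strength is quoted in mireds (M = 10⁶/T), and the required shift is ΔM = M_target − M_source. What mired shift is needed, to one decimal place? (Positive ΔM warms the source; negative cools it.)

M_source = 10⁶/8539 = 117.110; M_target = 10⁶/7050 = 141.844.
ΔM = 141.844 − 117.110 = 24.734 → +24.7 mireds, a warming shift.

+24.7 mireds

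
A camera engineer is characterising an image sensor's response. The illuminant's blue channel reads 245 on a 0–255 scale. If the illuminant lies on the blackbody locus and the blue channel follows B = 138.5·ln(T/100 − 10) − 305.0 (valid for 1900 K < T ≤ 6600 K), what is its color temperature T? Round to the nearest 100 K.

ln(t − 10) = (245 + 305.0) / 138.5 = 3.9711.
t − 10 = e^3.9711 = 53.044, so t = 63.044.
T = 100·t = 6304 K → 6300 K to the nearest 100 K.

6300 K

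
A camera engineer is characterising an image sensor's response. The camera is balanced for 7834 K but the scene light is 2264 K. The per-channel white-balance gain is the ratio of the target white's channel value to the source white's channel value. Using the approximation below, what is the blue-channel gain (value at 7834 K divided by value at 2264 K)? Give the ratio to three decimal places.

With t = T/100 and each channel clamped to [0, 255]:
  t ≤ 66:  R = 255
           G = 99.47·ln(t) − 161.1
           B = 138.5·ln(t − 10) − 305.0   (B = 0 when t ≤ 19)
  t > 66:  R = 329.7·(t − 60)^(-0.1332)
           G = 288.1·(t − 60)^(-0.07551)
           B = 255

At 2264 K (t = 22.64):
  B = 138.5·ln(22.64 − 10) − 305.0 = 138.5·ln 12.64 − 305.0 = 138.5·2.5369 − 305.0 = 46.356.
At 7834 K (t = 78.34):
  B = 255 by definition for t > 66.
Gain = 255.000 / 46.356 = 5.5009 → 5.501.

5.501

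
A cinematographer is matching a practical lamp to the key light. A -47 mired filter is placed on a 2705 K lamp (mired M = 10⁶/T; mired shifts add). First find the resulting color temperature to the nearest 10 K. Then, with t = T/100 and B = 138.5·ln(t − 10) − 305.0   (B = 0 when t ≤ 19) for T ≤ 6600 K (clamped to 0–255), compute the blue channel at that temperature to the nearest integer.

117

M_in = 10⁶/2705 = 369.69; M_out = 369.69 + (-47) = 322.69.
T_out = 10⁶/322.69 = 3099.0 K → 3100 K; t = 31.
B = 138.5·ln(31 − 10) − 305.0 = 138.5·ln 21 − 305.0 = 138.5·3.0445 − 305.0 = 116.666.
Rounded: 117.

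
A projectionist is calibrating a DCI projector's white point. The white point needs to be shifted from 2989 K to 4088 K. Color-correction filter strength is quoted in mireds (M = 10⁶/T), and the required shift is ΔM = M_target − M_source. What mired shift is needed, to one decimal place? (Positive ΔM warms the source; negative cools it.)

M_source = 10⁶/2989 = 334.560; M_target = 10⁶/4088 = 244.618.
ΔM = 244.618 − 334.560 = -89.942 → -89.9 mireds, a cooling shift.

-89.9 mireds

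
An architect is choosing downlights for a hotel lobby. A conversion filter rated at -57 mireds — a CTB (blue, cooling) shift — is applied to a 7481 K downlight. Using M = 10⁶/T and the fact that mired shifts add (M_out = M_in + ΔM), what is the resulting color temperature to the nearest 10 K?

13040 K

M_in = 10⁶/7481 = 133.67 mireds.
M_out = 133.67 + (-57) = 76.67 mireds.
T_out = 10⁶/76.67 = 13042.6 K → 13040 K.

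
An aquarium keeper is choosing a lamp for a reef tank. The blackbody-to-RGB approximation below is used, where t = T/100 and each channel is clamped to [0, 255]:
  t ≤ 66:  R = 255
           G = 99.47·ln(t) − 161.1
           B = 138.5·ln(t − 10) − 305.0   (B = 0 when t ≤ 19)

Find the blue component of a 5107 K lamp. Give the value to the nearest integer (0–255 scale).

t = 5107/100 = 51.07; the t ≤ 66 branch applies.
B = 138.5·ln(51.07 − 10) − 305.0 = 138.5·ln 41.07 − 305.0 = 138.5·3.7153 − 305.0 = 209.566.
Rounded: 210.

210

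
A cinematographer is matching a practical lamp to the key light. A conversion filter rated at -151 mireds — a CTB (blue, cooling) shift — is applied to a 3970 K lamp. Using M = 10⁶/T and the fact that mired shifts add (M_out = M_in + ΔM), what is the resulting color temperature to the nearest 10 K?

9910 K

M_in = 10⁶/3970 = 251.89 mireds.
M_out = 251.89 + (-151) = 100.89 mireds.
T_out = 10⁶/100.89 = 9911.9 K → 9910 K.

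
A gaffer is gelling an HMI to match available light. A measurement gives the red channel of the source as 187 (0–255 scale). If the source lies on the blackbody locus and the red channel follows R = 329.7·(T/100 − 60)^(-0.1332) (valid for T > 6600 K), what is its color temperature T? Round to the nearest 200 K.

13000 K

(t − 60)^(-0.1332) = 187/329.7 = 0.56718.
t − 60 = 0.56718^(1/-0.1332) = 0.56718^(-7.508) = 70.620, so t = 130.620.
T = 100·t = 13062 K → 13000 K to the nearest 200 K.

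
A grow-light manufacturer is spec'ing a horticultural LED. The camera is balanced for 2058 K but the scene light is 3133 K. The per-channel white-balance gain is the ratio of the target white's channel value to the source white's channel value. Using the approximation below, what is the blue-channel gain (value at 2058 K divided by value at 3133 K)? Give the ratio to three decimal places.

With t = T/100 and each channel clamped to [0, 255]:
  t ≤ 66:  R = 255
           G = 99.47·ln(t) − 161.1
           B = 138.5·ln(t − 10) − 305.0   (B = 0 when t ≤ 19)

At 3133 K (t = 31.33):
  B = 138.5·ln(31.33 − 10) − 305.0 = 138.5·ln 21.33 − 305.0 = 138.5·3.0601 − 305.0 = 118.826.
At 2058 K (t = 20.58):
  B = 138.5·ln(20.58 − 10) − 305.0 = 138.5·ln 10.58 − 305.0 = 138.5·2.3590 − 305.0 = 21.717.
Gain = 21.717 / 118.826 = 0.1828 → 0.183.

0.183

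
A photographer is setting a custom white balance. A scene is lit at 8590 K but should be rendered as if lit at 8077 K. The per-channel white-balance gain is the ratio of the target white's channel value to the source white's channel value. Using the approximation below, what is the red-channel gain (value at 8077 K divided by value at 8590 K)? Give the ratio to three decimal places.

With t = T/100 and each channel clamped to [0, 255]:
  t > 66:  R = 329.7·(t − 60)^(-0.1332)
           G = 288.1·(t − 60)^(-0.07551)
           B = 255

1.030

At 8590 K (t = 85.9):
  R = 329.7·(85.9 − 60)^(-0.1332) = 329.7·25.9^(-0.1332) = 329.7·0.64826 = 213.731.
At 8077 K (t = 80.77):
  R = 329.7·(80.77 − 60)^(-0.1332) = 329.7·20.77^(-0.1332) = 329.7·0.66760 = 220.108.
Gain = 220.108 / 213.731 = 1.0298 → 1.030.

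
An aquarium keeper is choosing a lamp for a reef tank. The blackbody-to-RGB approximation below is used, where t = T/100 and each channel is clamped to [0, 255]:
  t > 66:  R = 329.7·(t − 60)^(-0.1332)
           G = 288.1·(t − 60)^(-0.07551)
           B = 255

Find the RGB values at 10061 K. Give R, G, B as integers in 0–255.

t = 10061/100 = 100.61; the t > 66 branch applies.
R = 329.7·(100.61 − 60)^(-0.1332) = 329.7·40.61^(-0.1332) = 329.7·0.61056 = 201.302.
G = 288.1·(100.61 − 60)^(-0.07551) = 288.1·40.61^(-0.07551) = 288.1·0.75602 = 217.809.
B = 255 by definition for t > 66.
Rounded: (201, 218, 255).

R=201, G=218, B=255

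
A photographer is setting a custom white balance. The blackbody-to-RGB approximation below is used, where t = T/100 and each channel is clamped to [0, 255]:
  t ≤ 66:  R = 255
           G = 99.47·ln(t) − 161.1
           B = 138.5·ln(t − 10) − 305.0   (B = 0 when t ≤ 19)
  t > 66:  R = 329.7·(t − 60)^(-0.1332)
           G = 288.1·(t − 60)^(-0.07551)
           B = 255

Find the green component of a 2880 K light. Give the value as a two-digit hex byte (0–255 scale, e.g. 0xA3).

t = 2880/100 = 28.8; the t ≤ 66 branch applies.
G = 99.47·ln 28.8 − 161.1 = 99.47·3.3604 − 161.1 = 173.157.
Rounded: 173; in hex, 0xAD.

0xAD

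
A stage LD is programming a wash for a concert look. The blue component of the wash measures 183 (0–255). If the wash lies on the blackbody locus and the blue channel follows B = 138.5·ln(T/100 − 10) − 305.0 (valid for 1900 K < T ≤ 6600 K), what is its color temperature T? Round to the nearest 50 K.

4400 K

ln(t − 10) = (183 + 305.0) / 138.5 = 3.5235.
t − 10 = e^3.5235 = 33.902, so t = 43.902.
T = 100·t = 4390 K → 4400 K to the nearest 50 K.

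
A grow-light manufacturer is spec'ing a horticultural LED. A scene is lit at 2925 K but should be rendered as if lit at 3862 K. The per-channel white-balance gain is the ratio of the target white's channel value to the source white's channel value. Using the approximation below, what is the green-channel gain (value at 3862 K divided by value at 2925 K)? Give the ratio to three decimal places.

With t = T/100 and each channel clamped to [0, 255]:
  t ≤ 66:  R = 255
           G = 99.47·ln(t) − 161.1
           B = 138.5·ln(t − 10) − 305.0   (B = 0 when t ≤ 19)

1.158

At 2925 K (t = 29.25):
  G = 99.47·ln 29.25 − 161.1 = 99.47·3.3759 − 161.1 = 174.699.
At 3862 K (t = 38.62):
  G = 99.47·ln 38.62 − 161.1 = 99.47·3.6538 − 161.1 = 202.341.
Gain = 202.341 / 174.699 = 1.1582 → 1.158.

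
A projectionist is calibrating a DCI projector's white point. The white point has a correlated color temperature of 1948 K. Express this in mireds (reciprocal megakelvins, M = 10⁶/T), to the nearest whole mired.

M = 10⁶ / 1948 = 513.347 → 513 mireds.

513 mireds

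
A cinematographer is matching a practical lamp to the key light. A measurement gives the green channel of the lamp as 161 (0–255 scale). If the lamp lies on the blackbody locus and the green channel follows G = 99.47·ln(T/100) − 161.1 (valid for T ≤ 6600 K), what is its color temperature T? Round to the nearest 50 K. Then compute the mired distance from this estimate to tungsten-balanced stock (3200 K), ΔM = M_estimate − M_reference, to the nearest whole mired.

+80 mireds

ln t = (161 + 161.1) / 99.47 = 3.2382.
t = e^3.2382 = 25.487.
T = 100·t = 2549 K → 2550 K to the nearest 50 K.
M_estimate = 10⁶/2550 = 392.16; M_reference = 10⁶/3200 = 312.50.
ΔM = 392.16 − 312.50 = 79.66 → +80 mireds.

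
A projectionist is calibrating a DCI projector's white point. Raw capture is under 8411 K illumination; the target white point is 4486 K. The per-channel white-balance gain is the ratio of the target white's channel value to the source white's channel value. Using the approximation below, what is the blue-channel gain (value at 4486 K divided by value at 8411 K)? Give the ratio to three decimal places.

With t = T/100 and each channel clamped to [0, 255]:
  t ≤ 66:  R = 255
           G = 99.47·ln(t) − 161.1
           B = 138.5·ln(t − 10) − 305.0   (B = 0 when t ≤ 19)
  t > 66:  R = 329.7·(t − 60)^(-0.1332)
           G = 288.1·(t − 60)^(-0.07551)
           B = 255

0.733

At 8411 K (t = 84.11):
  B = 255 by definition for t > 66.
At 4486 K (t = 44.86):
  B = 138.5·ln(44.86 − 10) − 305.0 = 138.5·ln 34.86 − 305.0 = 138.5·3.5513 − 305.0 = 186.861.
Gain = 186.861 / 255.000 = 0.7328 → 0.733.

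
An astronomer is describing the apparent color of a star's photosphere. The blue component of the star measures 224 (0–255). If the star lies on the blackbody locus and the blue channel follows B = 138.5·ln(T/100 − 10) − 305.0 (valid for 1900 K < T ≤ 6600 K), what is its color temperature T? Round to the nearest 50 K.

ln(t − 10) = (224 + 305.0) / 138.5 = 3.8195.
t − 10 = e^3.8195 = 45.581, so t = 55.581.
T = 100·t = 5558 K → 5550 K to the nearest 50 K.

5550 K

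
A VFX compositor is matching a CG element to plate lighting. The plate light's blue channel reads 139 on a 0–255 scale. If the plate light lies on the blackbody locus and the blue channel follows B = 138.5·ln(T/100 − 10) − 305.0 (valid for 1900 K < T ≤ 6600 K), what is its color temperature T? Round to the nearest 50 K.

3450 K

ln(t − 10) = (139 + 305.0) / 138.5 = 3.2058.
t − 10 = e^3.2058 = 24.675, so t = 34.675.
T = 100·t = 3467 K → 3450 K to the nearest 50 K.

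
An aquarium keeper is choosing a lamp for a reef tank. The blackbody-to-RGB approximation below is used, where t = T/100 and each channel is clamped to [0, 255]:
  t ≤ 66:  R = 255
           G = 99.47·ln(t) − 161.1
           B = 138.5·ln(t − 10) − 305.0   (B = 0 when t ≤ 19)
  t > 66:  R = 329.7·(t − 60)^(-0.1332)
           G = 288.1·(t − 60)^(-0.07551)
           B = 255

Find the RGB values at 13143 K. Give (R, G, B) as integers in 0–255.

t = 13143/100 = 131.43; the t > 66 branch applies.
R = 329.7·(131.43 − 60)^(-0.1332) = 329.7·71.43^(-0.1332) = 329.7·0.56632 = 186.716.
G = 288.1·(131.43 − 60)^(-0.07551) = 288.1·71.43^(-0.07551) = 288.1·0.72446 = 208.716.
B = 255 by definition for t > 66.
Rounded: (187, 209, 255).

(187, 209, 255)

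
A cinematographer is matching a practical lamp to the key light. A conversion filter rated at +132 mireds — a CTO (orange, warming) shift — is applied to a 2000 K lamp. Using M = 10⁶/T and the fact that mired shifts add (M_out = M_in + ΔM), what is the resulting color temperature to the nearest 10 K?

M_in = 10⁶/2000 = 500.00 mireds.
M_out = 500.00 + (+132) = 632.00 mireds.
T_out = 10⁶/632.00 = 1582.3 K → 1580 K.

1580 K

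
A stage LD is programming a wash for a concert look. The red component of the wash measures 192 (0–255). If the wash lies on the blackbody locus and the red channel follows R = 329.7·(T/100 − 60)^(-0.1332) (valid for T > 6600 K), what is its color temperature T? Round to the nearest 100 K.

11800 K

(t − 60)^(-0.1332) = 192/329.7 = 0.58235.
t − 60 = 0.58235^(1/-0.1332) = 0.58235^(-7.508) = 57.929, so t = 117.929.
T = 100·t = 11793 K → 11800 K to the nearest 100 K.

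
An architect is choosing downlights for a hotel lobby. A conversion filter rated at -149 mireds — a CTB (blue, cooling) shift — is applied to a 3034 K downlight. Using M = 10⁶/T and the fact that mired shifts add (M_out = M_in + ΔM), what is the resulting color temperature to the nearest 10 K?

5540 K

M_in = 10⁶/3034 = 329.60 mireds.
M_out = 329.60 + (-149) = 180.60 mireds.
T_out = 10⁶/180.60 = 5537.2 K → 5540 K.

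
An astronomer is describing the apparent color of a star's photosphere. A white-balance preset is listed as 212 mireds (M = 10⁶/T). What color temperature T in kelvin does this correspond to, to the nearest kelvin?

4717 K

T = 10⁶ / 212 = 4716.98 K → 4717 K.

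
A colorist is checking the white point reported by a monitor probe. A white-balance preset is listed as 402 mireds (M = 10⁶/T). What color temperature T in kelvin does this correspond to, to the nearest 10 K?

T = 10⁶ / 402 = 2487.56 K → 2490 K.

2490 K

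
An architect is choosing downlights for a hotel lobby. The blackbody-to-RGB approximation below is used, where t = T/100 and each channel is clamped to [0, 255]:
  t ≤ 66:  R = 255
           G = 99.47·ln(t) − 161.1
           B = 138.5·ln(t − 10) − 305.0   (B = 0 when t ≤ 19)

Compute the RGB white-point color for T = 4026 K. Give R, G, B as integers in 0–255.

t = 4026/100 = 40.26; the t ≤ 66 branch applies.
R = 255 by definition for t ≤ 66.
G = 99.47·ln 40.26 − 161.1 = 99.47·3.6954 − 161.1 = 206.477.
B = 138.5·ln(40.26 − 10) − 305.0 = 138.5·ln 30.26 − 305.0 = 138.5·3.4098 − 305.0 = 167.261.
Rounded: (255, 206, 167).

R=255, G=206, B=167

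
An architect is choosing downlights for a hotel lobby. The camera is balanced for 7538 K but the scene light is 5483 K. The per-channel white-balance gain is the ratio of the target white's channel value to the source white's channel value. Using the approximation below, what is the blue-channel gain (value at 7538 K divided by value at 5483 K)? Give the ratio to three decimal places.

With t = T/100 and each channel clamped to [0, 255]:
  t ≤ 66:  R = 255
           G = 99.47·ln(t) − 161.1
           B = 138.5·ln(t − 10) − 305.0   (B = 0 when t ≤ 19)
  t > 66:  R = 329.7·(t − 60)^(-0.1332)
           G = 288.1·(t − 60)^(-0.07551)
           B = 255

1.150

At 5483 K (t = 54.83):
  B = 138.5·ln(54.83 − 10) − 305.0 = 138.5·ln 44.83 − 305.0 = 138.5·3.8029 − 305.0 = 221.699.
At 7538 K (t = 75.38):
  B = 255 by definition for t > 66.
Gain = 255.000 / 221.699 = 1.1502 → 1.150.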